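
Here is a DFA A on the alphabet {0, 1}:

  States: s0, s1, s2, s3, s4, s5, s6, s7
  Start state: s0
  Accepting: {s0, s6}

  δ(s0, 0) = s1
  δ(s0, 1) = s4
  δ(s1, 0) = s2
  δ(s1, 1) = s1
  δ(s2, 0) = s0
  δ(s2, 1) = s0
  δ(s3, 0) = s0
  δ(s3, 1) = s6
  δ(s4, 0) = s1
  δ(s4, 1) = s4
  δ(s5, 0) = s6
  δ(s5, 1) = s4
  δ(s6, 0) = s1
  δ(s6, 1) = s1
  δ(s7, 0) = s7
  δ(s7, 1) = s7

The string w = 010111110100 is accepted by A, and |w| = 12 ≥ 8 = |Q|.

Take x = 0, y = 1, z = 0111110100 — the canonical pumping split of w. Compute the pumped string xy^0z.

xy⁰z = xz = 0·0111110100 = 00111110100.
Reading y = 1 takes A from s1 back to s1, so after x the machine is still in s1, and z then leads to the accepting state s0. Hence 00111110100 ∈ L(A).

00111110100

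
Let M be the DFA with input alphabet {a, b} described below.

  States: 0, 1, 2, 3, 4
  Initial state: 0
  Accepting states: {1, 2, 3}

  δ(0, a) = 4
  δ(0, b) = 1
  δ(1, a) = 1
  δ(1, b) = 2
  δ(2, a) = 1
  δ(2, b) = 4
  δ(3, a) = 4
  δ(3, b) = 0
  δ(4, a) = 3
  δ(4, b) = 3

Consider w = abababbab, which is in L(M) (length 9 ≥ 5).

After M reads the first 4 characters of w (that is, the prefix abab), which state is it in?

3

Run of M on the first 4 characters of w = a b a b:
  step 0: 0  (start)
  step 1: 4  (read a: 0→4)
  step 2: 3  (read b: 4→3)
  step 3: 4  (read a: 3→4)
  step 4: 3  (read b: 4→3)

After reading 4 characters, M is in state 3.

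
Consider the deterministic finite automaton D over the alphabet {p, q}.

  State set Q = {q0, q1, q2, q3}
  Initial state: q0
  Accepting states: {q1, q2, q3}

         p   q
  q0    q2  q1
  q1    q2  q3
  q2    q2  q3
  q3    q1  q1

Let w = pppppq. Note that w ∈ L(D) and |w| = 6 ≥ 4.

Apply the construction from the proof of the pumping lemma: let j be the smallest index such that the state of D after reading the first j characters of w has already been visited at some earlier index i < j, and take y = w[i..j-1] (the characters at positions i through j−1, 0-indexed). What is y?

p

State sequence: q0 -p-> q2 -p-> q2 -p-> q2 -p-> q2 -p-> q2 -q-> q3
First repeat at step 2: q2 was already visited.

So i = 1, j = 2, giving x = w[0:1] = p, y = w[1:2] = p, z = w[2:6] = pppq.
Check: |xy| = 2 ≤ 4 and |y| = 1 ≥ 1. Reading y takes D from q2 back to q2, so every xyⁱz is accepted.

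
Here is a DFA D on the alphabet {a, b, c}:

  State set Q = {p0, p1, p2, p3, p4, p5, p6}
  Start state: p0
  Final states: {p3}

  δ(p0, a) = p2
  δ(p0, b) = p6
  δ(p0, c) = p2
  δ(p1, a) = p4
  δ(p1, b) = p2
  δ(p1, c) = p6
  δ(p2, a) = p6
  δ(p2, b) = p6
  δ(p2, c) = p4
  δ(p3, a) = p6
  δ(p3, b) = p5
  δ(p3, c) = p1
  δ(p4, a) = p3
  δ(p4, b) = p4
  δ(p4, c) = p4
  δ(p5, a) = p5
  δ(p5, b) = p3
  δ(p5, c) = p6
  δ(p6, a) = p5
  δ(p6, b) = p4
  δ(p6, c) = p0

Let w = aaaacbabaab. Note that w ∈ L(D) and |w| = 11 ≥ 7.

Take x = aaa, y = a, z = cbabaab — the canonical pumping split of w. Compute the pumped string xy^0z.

aaacbabaab

xy⁰z = xz = aaa·cbabaab = aaacbabaab.
Reading y = a takes D from p5 back to p5, so after x the machine is still in p5, and z then leads to the accepting state p3. Hence aaacbabaab ∈ L(D).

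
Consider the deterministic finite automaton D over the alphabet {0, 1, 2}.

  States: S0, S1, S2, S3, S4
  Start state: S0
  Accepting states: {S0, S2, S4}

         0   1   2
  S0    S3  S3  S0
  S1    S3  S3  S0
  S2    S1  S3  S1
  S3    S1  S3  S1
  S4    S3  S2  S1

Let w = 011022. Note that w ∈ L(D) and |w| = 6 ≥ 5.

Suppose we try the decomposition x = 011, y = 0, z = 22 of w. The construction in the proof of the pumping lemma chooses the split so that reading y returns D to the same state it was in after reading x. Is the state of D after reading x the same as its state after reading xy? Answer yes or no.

State sequence: S0 -0-> S3 -1-> S3 -1-> S3 -0-> S1

After x (step 3): S3. After xy (step 4): S1.
They differ (S3 ≠ S1), so y is not a cycle from the state after x; this split is not the one the pumping-lemma construction produces, and pumping y need not keep the string in L(D).

no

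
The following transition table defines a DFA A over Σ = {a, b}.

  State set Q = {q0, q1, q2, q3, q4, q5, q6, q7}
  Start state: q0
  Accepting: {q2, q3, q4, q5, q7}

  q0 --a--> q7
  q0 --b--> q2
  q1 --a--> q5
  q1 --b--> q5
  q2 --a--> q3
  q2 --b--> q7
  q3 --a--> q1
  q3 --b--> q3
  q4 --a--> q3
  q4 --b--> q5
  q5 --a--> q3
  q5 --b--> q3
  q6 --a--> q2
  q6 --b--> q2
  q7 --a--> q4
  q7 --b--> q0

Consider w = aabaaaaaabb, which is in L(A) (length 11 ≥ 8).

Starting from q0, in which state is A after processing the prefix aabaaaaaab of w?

State sequence: q0 -a-> q7 -a-> q4 -b-> q5 -a-> q3 -a-> q1 -a-> q5 -a-> q3 -a-> q1 -a-> q5 -b-> q3

After reading 10 characters, A is in state q3.

q3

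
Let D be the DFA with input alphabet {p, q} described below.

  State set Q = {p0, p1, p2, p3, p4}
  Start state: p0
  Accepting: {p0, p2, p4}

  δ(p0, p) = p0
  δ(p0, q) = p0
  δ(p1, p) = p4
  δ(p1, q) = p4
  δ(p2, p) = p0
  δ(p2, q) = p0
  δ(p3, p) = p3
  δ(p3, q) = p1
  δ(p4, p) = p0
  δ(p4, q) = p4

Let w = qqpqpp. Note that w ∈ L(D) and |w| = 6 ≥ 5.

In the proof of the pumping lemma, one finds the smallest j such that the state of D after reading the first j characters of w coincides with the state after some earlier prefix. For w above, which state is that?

State sequence: p0 -q-> p0 -q-> p0 -p-> p0 -q-> p0 -p-> p0 -p-> p0
First repeat at step 1: p0 was already visited.

The earliest repeat is at step j = 1: D is in p0, which it already visited at step i = 0.
The DFA has 5 states, so the proof of the pumping lemma guarantees a repeated state among the first 5+1 visited; the segment between the two visits is the pumpable y.

p0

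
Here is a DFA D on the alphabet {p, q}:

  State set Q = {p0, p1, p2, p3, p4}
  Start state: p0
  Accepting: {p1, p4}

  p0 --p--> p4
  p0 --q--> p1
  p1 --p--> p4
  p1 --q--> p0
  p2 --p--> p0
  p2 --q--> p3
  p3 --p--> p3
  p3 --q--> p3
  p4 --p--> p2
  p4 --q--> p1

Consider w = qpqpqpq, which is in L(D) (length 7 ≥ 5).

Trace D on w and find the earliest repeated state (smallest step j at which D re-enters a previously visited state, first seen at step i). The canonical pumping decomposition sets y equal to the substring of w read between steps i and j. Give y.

State sequence: p0 -q-> p1 -p-> p4 -q-> p1 -p-> p4 -q-> p1 -p-> p4 -q-> p1
First repeat at step 3: p1 was already visited.

So i = 1, j = 3, giving x = w[0:1] = q, y = w[1:3] = pq, z = w[3:7] = pqpq.
Check: |xy| = 3 ≤ 5 and |y| = 2 ≥ 1. Reading y takes D from p1 back to p1, so every xyⁱz is accepted.

pq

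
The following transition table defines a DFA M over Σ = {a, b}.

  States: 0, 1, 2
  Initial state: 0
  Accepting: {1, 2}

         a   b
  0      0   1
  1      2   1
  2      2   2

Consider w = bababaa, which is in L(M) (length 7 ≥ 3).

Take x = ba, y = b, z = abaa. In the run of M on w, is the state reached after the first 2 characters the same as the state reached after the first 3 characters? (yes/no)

yes

Run of M on the first 3 characters of w = b a b:
  step 0: 0  (start)
  step 1: 1  (read b: 0→1)
  step 2: 2  (read a: 1→2)
  step 3: 2  (read b: 2→2)

After x (step 2): 2. After xy (step 3): 2.
They match, so y = b drives M around a cycle from 2 back to itself; pumping y any number of times keeps M in 2 before reading z, and xyⁱz ∈ L(M) for every i ≥ 0.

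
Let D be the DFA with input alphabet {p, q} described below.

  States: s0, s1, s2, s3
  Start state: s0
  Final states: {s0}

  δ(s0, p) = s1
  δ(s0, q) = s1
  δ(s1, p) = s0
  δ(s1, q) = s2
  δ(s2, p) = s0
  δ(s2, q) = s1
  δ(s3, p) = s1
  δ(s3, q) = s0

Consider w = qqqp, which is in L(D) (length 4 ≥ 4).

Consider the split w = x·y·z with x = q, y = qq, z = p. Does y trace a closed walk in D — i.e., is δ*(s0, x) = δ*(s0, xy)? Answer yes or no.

Run of D on the first 3 characters of w = q q q:
  step 0: s0  (start)
  step 1: s1  (read q: s0→s1)
  step 2: s2  (read q: s1→s2)
  step 3: s1  (read q: s2→s1)

After x (step 1): s1. After xy (step 3): s1.
They match, so y = qq drives D around a cycle from s1 back to itself; pumping y any number of times keeps D in s1 before reading z, and xyⁱz ∈ L(D) for every i ≥ 0.

yes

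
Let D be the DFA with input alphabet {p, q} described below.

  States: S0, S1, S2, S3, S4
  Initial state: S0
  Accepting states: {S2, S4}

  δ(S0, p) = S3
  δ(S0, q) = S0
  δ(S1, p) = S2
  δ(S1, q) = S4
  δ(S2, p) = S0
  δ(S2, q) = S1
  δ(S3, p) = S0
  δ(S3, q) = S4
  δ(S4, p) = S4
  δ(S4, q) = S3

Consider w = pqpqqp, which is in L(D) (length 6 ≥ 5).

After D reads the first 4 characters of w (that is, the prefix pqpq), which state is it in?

State sequence: S0 -p-> S3 -q-> S4 -p-> S4 -q-> S3

After reading 4 characters, D is in state S3.
(This kind of state-tracing is the core of the pumping-lemma construction: with 5 states, pigeonhole forces a repeat within the first 5 steps.)

S3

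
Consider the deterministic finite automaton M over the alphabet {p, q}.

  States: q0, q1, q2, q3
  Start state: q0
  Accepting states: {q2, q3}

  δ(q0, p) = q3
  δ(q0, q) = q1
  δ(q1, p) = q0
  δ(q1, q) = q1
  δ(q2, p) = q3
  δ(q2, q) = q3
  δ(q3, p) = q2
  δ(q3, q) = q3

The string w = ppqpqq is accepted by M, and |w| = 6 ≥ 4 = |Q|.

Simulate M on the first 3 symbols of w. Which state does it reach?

State sequence: q0 -p-> q3 -p-> q2 -q-> q3

After reading 3 characters, M is in state q3.

q3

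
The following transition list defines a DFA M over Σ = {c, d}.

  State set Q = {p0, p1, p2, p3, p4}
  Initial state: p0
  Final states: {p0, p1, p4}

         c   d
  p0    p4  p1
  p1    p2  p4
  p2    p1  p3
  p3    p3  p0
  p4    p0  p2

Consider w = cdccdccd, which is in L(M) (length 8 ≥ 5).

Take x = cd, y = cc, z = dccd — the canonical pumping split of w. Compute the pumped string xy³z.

xy^3z = cd·cc·cc·cc·dccd = cdccccccdccd.
Reading y = cc takes M from p2 back to p2, so after x·y·y·y the machine is still in p2, and z then leads to the accepting state p0. Hence cdccccccdccd ∈ L(M).

cdccccccdccd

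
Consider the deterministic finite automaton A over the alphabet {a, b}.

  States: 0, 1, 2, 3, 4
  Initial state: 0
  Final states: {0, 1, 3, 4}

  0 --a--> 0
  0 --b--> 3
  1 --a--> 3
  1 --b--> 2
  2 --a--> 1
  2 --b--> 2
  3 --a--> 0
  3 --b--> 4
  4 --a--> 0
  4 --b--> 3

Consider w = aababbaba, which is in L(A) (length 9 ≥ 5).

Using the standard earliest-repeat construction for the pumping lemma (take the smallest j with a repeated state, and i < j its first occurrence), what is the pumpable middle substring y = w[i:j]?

Run of A on w = a a b a b b a b a:
  step 0: 0  (start)
  step 1: 0  (read a: 0→0)   ← first repeat (0 seen earlier)
  step 2: 0  (read a: 0→0)
  step 3: 3  (read b: 0→3)
  step 4: 0  (read a: 3→0)
  step 5: 3  (read b: 0→3)
  step 6: 4  (read b: 3→4)
  step 7: 0  (read a: 4→0)
  step 8: 3  (read b: 0→3)
  step 9: 0  (read a: 3→0)

So i = 0, j = 1, giving x = w[0:0] = ε, y = w[0:1] = a, z = w[1:9] = ababbaba.
Check: |xy| = 1 ≤ 5 and |y| = 1 ≥ 1. Reading y takes A from 0 back to 0, so every xyⁱz is accepted.

a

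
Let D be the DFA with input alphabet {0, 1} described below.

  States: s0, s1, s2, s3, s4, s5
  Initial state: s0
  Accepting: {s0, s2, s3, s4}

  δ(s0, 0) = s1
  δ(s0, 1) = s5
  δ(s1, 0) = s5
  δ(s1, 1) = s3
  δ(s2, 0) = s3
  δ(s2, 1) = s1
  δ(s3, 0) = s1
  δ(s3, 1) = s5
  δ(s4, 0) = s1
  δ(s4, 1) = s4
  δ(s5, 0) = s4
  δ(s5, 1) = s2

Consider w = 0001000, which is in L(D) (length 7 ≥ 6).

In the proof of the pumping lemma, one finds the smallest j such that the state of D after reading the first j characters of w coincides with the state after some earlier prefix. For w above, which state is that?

State sequence: s0 -0-> s1 -0-> s5 -0-> s4 -1-> s4 -0-> s1 -0-> s5 -0-> s4
First repeat at step 4: s4 was already visited.

The earliest repeat is at step j = 4: D is in s4, which it already visited at step i = 3.

s4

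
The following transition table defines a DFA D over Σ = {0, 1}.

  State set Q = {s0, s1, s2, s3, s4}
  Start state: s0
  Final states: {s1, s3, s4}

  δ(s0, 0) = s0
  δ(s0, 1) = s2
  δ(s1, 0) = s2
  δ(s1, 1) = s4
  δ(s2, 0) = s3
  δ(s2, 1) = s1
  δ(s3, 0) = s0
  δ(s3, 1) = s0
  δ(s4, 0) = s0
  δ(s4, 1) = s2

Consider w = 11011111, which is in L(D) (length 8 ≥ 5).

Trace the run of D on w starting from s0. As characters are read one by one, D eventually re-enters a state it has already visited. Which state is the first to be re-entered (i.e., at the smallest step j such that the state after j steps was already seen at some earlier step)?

State sequence: s0 -1-> s2 -1-> s1 -0-> s2 -1-> s1 -1-> s4 -1-> s2 -1-> s1 -1-> s4
First repeat at step 3: s2 was already visited.

The earliest repeat is at step j = 3: D is in s2, which it already visited at step i = 1.
With |Q| = 5, pigeonhole forces a state repeat no later than step 5; the substring read between the first and second visits to that state can be pumped.

s2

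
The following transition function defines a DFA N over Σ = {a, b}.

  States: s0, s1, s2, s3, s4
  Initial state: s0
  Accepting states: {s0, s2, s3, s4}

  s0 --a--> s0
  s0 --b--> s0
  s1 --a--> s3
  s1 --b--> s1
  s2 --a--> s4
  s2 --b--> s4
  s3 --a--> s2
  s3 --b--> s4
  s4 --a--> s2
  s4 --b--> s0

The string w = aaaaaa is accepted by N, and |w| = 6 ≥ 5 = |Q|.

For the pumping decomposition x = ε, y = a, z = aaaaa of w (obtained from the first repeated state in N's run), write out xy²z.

xy^2z = ε·a·a·aaaaa = aaaaaaa.
Reading y = a takes N from s0 back to s0, so after x·y·y the machine is still in s0, and z then leads to the accepting state s0. Hence aaaaaaa ∈ L(N).

aaaaaaa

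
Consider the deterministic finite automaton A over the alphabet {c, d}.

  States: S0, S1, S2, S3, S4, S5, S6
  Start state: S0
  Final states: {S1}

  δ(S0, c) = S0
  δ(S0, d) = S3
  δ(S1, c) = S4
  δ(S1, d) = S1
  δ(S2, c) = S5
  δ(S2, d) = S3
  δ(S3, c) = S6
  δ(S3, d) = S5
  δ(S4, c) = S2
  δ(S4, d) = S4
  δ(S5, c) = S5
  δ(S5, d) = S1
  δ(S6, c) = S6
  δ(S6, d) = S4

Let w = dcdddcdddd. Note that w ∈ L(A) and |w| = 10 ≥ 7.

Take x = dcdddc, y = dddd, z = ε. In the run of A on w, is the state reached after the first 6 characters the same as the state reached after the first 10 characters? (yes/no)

Run of A on the first 10 characters of w = d c d d d c d d d d:
  step 0: S0  (start)
  step 1: S3  (read d: S0→S3)
  step 2: S6  (read c: S3→S6)
  step 3: S4  (read d: S6→S4)
  step 4: S4  (read d: S4→S4)
  step 5: S4  (read d: S4→S4)
  step 6: S2  (read c: S4→S2)
  step 7: S3  (read d: S2→S3)
  step 8: S5  (read d: S3→S5)
  step 9: S1  (read d: S5→S1)
  step 10: S1  (read d: S1→S1)

After x (step 6): S2. After xy (step 10): S1.
They differ (S2 ≠ S1), so y is not a cycle from the state after x; this split is not the one the pumping-lemma construction produces, and pumping y need not keep the string in L(A).

no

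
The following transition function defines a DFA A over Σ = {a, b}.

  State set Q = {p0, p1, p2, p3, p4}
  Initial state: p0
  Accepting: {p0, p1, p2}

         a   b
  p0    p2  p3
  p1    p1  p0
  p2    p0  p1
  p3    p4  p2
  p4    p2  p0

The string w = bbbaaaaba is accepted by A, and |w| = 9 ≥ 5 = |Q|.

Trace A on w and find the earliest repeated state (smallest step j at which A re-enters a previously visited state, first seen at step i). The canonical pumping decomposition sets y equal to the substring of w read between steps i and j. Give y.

State sequence: p0 -b-> p3 -b-> p2 -b-> p1 -a-> p1 -a-> p1 -a-> p1 -a-> p1 -b-> p0 -a-> p2
First repeat at step 4: p1 was already visited.

So i = 3, j = 4, giving x = w[0:3] = bbb, y = w[3:4] = a, z = w[4:9] = aaaba.
Check: |xy| = 4 ≤ 5 and |y| = 1 ≥ 1. Reading y takes A from p1 back to p1, so every xyⁱz is accepted.

a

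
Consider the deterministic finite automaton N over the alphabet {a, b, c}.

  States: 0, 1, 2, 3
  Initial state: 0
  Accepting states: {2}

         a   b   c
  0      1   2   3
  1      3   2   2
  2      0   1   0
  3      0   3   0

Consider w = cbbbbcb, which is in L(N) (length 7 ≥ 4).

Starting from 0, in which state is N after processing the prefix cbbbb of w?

3

State sequence: 0 -c-> 3 -b-> 3 -b-> 3 -b-> 3 -b-> 3

After reading 5 characters, N is in state 3.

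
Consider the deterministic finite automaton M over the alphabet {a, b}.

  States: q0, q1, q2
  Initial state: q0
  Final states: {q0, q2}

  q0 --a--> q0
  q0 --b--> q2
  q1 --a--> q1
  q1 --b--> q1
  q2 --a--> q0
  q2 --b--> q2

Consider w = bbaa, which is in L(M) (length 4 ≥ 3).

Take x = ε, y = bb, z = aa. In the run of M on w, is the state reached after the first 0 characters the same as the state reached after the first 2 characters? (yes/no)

State sequence: q0 -b-> q2 -b-> q2

After x (step 0): q0. After xy (step 2): q2.
They differ (q0 ≠ q2), so y is not a cycle from the state after x; this split is not the one the pumping-lemma construction produces, and pumping y need not keep the string in L(M).

no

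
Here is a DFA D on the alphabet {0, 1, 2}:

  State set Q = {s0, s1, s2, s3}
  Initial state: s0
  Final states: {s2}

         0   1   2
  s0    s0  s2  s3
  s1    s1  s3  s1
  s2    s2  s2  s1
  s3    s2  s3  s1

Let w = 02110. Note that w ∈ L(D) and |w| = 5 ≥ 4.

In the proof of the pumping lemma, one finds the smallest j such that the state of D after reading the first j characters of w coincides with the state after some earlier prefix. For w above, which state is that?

s0

Run of D on w = 0 2 1 1 0:
  step 0: s0  (start)
  step 1: s0  (read 0: s0→s0)   ← first repeat (s0 seen earlier)
  step 2: s3  (read 2: s0→s3)
  step 3: s3  (read 1: s3→s3)
  step 4: s3  (read 1: s3→s3)
  step 5: s2  (read 0: s3→s2)

The earliest repeat is at step j = 1: D is in s0, which it already visited at step i = 0.
With |Q| = 4, pigeonhole forces a state repeat no later than step 4; the substring read between the first and second visits to that state can be pumped.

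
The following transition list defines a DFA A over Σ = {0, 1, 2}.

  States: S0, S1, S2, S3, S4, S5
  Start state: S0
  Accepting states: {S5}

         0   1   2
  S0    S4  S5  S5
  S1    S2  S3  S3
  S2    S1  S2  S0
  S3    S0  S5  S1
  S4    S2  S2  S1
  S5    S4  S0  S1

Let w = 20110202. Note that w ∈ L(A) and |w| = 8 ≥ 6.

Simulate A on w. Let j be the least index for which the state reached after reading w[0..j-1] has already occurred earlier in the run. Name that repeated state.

Run of A on w = 2 0 1 1 0 2 0 2:
  step 0: S0  (start)
  step 1: S5  (read 2: S0→S5)
  step 2: S4  (read 0: S5→S4)
  step 3: S2  (read 1: S4→S2)
  step 4: S2  (read 1: S2→S2)   ← first repeat (S2 seen earlier)
  step 5: S1  (read 0: S2→S1)
  step 6: S3  (read 2: S1→S3)
  step 7: S0  (read 0: S3→S0)
  step 8: S5  (read 2: S0→S5)

The earliest repeat is at step j = 4: A is in S2, which it already visited at step i = 3.
With |Q| = 6, pigeonhole forces a state repeat no later than step 6; the substring read between the first and second visits to that state can be pumped.

S2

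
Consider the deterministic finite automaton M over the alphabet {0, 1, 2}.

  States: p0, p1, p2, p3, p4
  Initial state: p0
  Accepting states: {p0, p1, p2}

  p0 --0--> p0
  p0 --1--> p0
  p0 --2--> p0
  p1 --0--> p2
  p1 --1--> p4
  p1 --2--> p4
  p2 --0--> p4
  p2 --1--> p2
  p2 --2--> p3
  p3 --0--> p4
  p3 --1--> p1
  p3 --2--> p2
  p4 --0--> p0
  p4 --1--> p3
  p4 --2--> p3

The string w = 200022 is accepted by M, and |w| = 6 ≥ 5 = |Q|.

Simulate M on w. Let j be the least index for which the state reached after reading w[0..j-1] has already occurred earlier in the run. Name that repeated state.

p0

Run of M on w = 2 0 0 0 2 2:
  step 0: p0  (start)
  step 1: p0  (read 2: p0→p0)   ← first repeat (p0 seen earlier)
  step 2: p0  (read 0: p0→p0)
  step 3: p0  (read 0: p0→p0)
  step 4: p0  (read 0: p0→p0)
  step 5: p0  (read 2: p0→p0)
  step 6: p0  (read 2: p0→p0)

The earliest repeat is at step j = 1: M is in p0, which it already visited at step i = 0.
Pumping length from the standard proof: p = 5 (the number of states). The repeated state found above gives |xy| = j ≤ 5 and |y| = j − i ≥ 1.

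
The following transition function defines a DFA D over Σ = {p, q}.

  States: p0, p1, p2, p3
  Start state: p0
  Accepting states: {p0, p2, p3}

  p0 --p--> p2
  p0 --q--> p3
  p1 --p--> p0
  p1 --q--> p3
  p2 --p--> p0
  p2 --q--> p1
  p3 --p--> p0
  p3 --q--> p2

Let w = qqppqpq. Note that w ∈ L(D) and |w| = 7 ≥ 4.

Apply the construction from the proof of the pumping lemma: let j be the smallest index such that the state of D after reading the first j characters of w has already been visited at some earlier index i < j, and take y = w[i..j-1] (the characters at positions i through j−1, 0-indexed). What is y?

qqp

State sequence: p0 -q-> p3 -q-> p2 -p-> p0 -p-> p2 -q-> p1 -p-> p0 -q-> p3
First repeat at step 3: p0 was already visited.

So i = 0, j = 3, giving x = w[0:0] = ε, y = w[0:3] = qqp, z = w[3:7] = pqpq.
Check: |xy| = 3 ≤ 4 and |y| = 3 ≥ 1. Reading y takes D from p0 back to p0, so every xyⁱz is accepted.
The DFA has 4 states, so the proof of the pumping lemma guarantees a repeated state among the first 4+1 visited; the segment between the two visits is the pumpable y.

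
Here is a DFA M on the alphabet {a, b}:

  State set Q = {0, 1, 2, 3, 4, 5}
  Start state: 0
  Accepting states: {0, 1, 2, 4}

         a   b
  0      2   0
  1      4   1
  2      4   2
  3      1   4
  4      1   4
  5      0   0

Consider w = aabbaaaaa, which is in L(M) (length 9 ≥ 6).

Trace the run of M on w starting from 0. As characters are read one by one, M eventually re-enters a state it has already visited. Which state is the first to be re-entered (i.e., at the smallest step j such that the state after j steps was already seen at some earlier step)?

4

Run of M on w = a a b b a a a a a:
  step 0: 0  (start)
  step 1: 2  (read a: 0→2)
  step 2: 4  (read a: 2→4)
  step 3: 4  (read b: 4→4)   ← first repeat (4 seen earlier)
  step 4: 4  (read b: 4→4)
  step 5: 1  (read a: 4→1)
  step 6: 4  (read a: 1→4)
  step 7: 1  (read a: 4→1)
  step 8: 4  (read a: 1→4)
  step 9: 1  (read a: 4→1)

The earliest repeat is at step j = 3: M is in 4, which it already visited at step i = 2.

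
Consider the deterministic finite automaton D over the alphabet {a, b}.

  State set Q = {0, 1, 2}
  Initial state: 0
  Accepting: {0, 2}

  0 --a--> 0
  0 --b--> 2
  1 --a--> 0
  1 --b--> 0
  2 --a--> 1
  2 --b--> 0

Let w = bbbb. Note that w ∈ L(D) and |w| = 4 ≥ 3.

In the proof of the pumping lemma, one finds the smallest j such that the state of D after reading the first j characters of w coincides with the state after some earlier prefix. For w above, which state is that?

Run of D on w = b b b b:
  step 0: 0  (start)
  step 1: 2  (read b: 0→2)
  step 2: 0  (read b: 2→0)   ← first repeat (0 seen earlier)
  step 3: 2  (read b: 0→2)
  step 4: 0  (read b: 2→0)

The earliest repeat is at step j = 2: D is in 0, which it already visited at step i = 0.

0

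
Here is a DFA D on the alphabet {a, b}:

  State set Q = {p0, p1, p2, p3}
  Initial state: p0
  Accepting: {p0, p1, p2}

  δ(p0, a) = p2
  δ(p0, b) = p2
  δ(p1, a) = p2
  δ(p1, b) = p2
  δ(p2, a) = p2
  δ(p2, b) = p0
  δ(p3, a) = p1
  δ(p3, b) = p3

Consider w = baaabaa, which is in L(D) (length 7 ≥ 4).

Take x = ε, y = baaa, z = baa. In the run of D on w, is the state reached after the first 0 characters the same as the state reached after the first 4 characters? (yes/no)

State sequence: p0 -b-> p2 -a-> p2 -a-> p2 -a-> p2

After x (step 0): p0. After xy (step 4): p2.
They differ (p0 ≠ p2), so y is not a cycle from the state after x; this split is not the one the pumping-lemma construction produces, and pumping y need not keep the string in L(D).

no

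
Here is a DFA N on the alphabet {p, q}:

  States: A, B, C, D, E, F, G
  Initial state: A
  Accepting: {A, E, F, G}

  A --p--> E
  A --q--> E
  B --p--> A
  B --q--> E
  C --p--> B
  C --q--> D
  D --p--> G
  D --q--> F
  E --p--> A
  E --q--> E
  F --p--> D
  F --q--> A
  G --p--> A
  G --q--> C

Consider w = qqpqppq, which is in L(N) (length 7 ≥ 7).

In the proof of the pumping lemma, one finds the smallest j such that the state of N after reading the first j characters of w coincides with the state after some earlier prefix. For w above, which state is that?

State sequence: A -q-> E -q-> E -p-> A -q-> E -p-> A -p-> E -q-> E
First repeat at step 2: E was already visited.

The earliest repeat is at step j = 2: N is in E, which it already visited at step i = 1.
Pumping length from the standard proof: p = 7 (the number of states). The repeated state found above gives |xy| = j ≤ 7 and |y| = j − i ≥ 1.

E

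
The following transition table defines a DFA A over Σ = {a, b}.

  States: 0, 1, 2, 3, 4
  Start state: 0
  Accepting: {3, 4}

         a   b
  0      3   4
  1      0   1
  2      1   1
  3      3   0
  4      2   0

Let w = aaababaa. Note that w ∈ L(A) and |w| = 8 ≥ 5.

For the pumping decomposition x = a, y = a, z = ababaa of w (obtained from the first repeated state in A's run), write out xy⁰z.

xy⁰z = xz = a·ababaa = aababaa.
Reading y = a takes A from 3 back to 3, so after x the machine is still in 3, and z then leads to the accepting state 3. Hence aababaa ∈ L(A).

aababaa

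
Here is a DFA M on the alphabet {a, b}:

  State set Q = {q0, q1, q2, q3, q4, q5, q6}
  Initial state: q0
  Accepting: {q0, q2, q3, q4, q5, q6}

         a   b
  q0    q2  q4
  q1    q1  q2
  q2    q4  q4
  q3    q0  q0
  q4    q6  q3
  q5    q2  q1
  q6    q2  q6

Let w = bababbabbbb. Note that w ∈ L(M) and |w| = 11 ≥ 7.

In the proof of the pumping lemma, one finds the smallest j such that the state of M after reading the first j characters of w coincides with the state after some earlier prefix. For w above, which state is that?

Run of M on w = b a b a b b a b b b b:
  step 0: q0  (start)
  step 1: q4  (read b: q0→q4)
  step 2: q6  (read a: q4→q6)
  step 3: q6  (read b: q6→q6)   ← first repeat (q6 seen earlier)
  step 4: q2  (read a: q6→q2)
  step 5: q4  (read b: q2→q4)
  step 6: q3  (read b: q4→q3)
  step 7: q0  (read a: q3→q0)
  step 8: q4  (read b: q0→q4)
  step 9: q3  (read b: q4→q3)
  step 10: q0  (read b: q3→q0)
  step 11: q4  (read b: q0→q4)

The earliest repeat is at step j = 3: M is in q6, which it already visited at step i = 2.
With |Q| = 7, pigeonhole forces a state repeat no later than step 7; the substring read between the first and second visits to that state can be pumped.

q6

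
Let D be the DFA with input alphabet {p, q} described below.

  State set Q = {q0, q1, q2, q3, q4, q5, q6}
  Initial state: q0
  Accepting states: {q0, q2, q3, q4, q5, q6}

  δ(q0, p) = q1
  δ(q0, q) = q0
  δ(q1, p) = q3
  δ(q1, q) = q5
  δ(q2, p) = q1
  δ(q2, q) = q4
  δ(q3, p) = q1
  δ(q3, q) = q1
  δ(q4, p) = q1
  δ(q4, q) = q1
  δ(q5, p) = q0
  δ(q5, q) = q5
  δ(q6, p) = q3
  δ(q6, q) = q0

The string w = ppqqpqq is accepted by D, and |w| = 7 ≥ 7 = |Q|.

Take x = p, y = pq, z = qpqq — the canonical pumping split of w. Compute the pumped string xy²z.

xy^2z = p·pq·pq·qpqq = ppqpqqpqq.
Reading y = pq takes D from q1 back to q1, so after x·y·y the machine is still in q1, and z then leads to the accepting state q0. Hence ppqpqqpqq ∈ L(D).

ppqpqqpqq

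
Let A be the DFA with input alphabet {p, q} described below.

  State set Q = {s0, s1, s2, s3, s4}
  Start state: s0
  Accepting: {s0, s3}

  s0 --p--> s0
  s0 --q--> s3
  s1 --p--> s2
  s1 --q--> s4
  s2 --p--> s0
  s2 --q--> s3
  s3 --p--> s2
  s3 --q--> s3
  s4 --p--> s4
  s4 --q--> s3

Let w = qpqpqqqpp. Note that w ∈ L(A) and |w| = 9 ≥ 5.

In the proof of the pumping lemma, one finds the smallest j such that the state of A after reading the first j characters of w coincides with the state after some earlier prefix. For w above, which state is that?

Run of A on w = q p q p q q q p p:
  step 0: s0  (start)
  step 1: s3  (read q: s0→s3)
  step 2: s2  (read p: s3→s2)
  step 3: s3  (read q: s2→s3)   ← first repeat (s3 seen earlier)
  step 4: s2  (read p: s3→s2)
  step 5: s3  (read q: s2→s3)
  step 6: s3  (read q: s3→s3)
  step 7: s3  (read q: s3→s3)
  step 8: s2  (read p: s3→s2)
  step 9: s0  (read p: s2→s0)

The earliest repeat is at step j = 3: A is in s3, which it already visited at step i = 1.
With |Q| = 5, pigeonhole forces a state repeat no later than step 5; the substring read between the first and second visits to that state can be pumped.

s3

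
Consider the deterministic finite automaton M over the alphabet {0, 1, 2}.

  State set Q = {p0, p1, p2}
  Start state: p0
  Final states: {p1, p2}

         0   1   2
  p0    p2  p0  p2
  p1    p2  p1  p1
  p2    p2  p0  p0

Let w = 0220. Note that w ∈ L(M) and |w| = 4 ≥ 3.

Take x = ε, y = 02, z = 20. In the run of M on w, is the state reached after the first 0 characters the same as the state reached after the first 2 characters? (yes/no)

Run of M on the first 2 characters of w = 0 2:
  step 0: p0  (start)
  step 1: p2  (read 0: p0→p2)
  step 2: p0  (read 2: p2→p0)

After x (step 0): p0. After xy (step 2): p0.
They match, so y = 02 drives M around a cycle from p0 back to itself; pumping y any number of times keeps M in p0 before reading z, and xyⁱz ∈ L(M) for every i ≥ 0.

yes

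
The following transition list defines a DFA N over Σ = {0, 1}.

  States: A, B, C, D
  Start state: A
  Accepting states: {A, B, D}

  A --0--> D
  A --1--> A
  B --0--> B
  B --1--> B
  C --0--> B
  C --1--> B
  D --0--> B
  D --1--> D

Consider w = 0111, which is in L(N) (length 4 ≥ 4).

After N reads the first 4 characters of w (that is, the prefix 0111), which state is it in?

State sequence: A -0-> D -1-> D -1-> D -1-> D

After reading 4 characters, N is in state D.
(This kind of state-tracing is the core of the pumping-lemma construction: with 4 states, pigeonhole forces a repeat within the first 4 steps.)

D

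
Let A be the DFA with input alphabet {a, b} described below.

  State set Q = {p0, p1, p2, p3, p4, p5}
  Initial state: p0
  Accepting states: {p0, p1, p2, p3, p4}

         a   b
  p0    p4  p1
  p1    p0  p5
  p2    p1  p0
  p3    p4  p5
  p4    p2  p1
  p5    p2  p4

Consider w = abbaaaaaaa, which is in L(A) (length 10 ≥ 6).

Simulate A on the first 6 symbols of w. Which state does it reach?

State sequence: p0 -a-> p4 -b-> p1 -b-> p5 -a-> p2 -a-> p1 -a-> p0

After reading 6 characters, A is in state p0.

p0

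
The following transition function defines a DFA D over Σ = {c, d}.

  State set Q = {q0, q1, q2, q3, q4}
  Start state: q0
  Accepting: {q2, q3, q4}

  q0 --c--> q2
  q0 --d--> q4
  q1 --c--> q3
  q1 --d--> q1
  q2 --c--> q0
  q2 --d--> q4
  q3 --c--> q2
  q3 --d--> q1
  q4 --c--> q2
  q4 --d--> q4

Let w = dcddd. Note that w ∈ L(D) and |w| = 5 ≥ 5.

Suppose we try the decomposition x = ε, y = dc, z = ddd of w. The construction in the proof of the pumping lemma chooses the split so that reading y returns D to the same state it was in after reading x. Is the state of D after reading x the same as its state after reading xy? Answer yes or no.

no

Run of D on the first 2 characters of w = d c:
  step 0: q0  (start)
  step 1: q4  (read d: q0→q4)
  step 2: q2  (read c: q4→q2)

After x (step 0): q0. After xy (step 2): q2.
They differ (q0 ≠ q2), so y is not a cycle from the state after x; this split is not the one the pumping-lemma construction produces, and pumping y need not keep the string in L(D).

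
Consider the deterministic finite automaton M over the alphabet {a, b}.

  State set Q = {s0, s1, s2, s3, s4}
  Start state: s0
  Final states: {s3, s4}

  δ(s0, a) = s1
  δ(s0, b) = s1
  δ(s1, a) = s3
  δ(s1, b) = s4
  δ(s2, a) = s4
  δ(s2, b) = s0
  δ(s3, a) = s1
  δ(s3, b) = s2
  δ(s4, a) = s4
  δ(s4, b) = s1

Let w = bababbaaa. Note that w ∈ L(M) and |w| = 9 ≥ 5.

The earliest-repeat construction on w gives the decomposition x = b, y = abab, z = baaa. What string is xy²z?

xy^2z = b·abab·abab·baaa = bababababbaaa.
Reading y = abab takes M from s1 back to s1, so after x·y·y the machine is still in s1, and z then leads to the accepting state s4. Hence bababababbaaa ∈ L(M).

bababababbaaa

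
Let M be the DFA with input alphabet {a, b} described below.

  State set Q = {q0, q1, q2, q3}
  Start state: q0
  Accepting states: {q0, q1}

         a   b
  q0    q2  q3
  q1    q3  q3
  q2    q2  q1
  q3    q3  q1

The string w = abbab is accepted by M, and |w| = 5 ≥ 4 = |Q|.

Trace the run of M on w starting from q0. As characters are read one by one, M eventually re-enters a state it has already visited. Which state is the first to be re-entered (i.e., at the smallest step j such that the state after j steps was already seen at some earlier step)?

q3

Run of M on w = a b b a b:
  step 0: q0  (start)
  step 1: q2  (read a: q0→q2)
  step 2: q1  (read b: q2→q1)
  step 3: q3  (read b: q1→q3)
  step 4: q3  (read a: q3→q3)   ← first repeat (q3 seen earlier)
  step 5: q1  (read b: q3→q1)

The earliest repeat is at step j = 4: M is in q3, which it already visited at step i = 3.
The DFA has 4 states, so the proof of the pumping lemma guarantees a repeated state among the first 4+1 visited; the segment between the two visits is the pumpable y.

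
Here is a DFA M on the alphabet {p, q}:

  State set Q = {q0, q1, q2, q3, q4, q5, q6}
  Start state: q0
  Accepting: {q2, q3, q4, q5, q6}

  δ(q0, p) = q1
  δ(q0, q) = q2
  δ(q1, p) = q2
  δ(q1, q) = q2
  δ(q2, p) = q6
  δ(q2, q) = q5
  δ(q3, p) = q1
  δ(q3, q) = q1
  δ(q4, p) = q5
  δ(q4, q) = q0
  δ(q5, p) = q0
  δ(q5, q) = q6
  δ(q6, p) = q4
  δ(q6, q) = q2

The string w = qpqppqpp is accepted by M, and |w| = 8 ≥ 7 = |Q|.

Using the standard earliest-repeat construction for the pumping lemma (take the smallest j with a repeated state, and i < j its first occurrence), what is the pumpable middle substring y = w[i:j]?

Run of M on w = q p q p p q p p:
  step 0: q0  (start)
  step 1: q2  (read q: q0→q2)
  step 2: q6  (read p: q2→q6)
  step 3: q2  (read q: q6→q2)   ← first repeat (q2 seen earlier)
  step 4: q6  (read p: q2→q6)
  step 5: q4  (read p: q6→q4)
  step 6: q0  (read q: q4→q0)
  step 7: q1  (read p: q0→q1)
  step 8: q2  (read p: q1→q2)

So i = 1, j = 3, giving x = w[0:1] = q, y = w[1:3] = pq, z = w[3:8] = ppqpp.
Check: |xy| = 3 ≤ 7 and |y| = 2 ≥ 1. Reading y takes M from q2 back to q2, so every xyⁱz is accepted.

pq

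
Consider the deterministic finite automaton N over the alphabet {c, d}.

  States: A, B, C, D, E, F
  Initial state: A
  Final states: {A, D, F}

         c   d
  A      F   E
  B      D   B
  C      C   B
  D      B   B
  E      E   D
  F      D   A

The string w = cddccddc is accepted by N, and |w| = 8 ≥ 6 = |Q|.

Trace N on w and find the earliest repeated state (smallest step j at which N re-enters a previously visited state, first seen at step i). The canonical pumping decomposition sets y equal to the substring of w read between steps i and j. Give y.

cd

Run of N on w = c d d c c d d c:
  step 0: A  (start)
  step 1: F  (read c: A→F)
  step 2: A  (read d: F→A)   ← first repeat (A seen earlier)
  step 3: E  (read d: A→E)
  step 4: E  (read c: E→E)
  step 5: E  (read c: E→E)
  step 6: D  (read d: E→D)
  step 7: B  (read d: D→B)
  step 8: D  (read c: B→D)

So i = 0, j = 2, giving x = w[0:0] = ε, y = w[0:2] = cd, z = w[2:8] = dccddc.
Check: |xy| = 2 ≤ 6 and |y| = 2 ≥ 1. Reading y takes N from A back to A, so every xyⁱz is accepted.
With |Q| = 6, pigeonhole forces a state repeat no later than step 6; the substring read between the first and second visits to that state can be pumped.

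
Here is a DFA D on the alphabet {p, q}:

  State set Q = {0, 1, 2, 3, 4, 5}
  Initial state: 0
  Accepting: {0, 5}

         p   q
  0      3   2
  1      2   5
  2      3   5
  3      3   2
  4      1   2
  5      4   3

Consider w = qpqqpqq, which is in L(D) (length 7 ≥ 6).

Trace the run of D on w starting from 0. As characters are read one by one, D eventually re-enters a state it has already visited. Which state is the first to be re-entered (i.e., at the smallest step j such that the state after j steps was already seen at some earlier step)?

State sequence: 0 -q-> 2 -p-> 3 -q-> 2 -q-> 5 -p-> 4 -q-> 2 -q-> 5
First repeat at step 3: 2 was already visited.

The earliest repeat is at step j = 3: D is in 2, which it already visited at step i = 1.

2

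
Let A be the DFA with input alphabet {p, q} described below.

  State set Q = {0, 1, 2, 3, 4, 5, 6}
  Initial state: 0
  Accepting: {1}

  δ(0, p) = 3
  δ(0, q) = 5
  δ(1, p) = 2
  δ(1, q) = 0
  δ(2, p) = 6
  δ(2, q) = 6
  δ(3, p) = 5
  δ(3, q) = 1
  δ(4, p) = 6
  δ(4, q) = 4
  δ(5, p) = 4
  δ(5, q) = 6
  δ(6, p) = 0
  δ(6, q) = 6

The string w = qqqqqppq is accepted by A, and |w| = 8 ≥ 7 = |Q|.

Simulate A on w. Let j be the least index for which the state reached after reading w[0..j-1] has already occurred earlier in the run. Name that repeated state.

6

Run of A on w = q q q q q p p q:
  step 0: 0  (start)
  step 1: 5  (read q: 0→5)
  step 2: 6  (read q: 5→6)
  step 3: 6  (read q: 6→6)   ← first repeat (6 seen earlier)
  step 4: 6  (read q: 6→6)
  step 5: 6  (read q: 6→6)
  step 6: 0  (read p: 6→0)
  step 7: 3  (read p: 0→3)
  step 8: 1  (read q: 3→1)

The earliest repeat is at step j = 3: A is in 6, which it already visited at step i = 2.
The DFA has 7 states, so the proof of the pumping lemma guarantees a repeated state among the first 7+1 visited; the segment between the two visits is the pumpable y.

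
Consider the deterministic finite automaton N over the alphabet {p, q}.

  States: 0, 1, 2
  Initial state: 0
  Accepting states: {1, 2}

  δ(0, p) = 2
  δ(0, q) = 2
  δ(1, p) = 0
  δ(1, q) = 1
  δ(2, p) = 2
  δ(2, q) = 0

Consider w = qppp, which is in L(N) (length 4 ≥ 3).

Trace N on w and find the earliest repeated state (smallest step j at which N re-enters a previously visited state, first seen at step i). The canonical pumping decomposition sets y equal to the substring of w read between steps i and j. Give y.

p

State sequence: 0 -q-> 2 -p-> 2 -p-> 2 -p-> 2
First repeat at step 2: 2 was already visited.

So i = 1, j = 2, giving x = w[0:1] = q, y = w[1:2] = p, z = w[2:4] = pp.
Check: |xy| = 2 ≤ 3 and |y| = 1 ≥ 1. Reading y takes N from 2 back to 2, so every xyⁱz is accepted.
The DFA has 3 states, so the proof of the pumping lemma guarantees a repeated state among the first 3+1 visited; the segment between the two visits is the pumpable y.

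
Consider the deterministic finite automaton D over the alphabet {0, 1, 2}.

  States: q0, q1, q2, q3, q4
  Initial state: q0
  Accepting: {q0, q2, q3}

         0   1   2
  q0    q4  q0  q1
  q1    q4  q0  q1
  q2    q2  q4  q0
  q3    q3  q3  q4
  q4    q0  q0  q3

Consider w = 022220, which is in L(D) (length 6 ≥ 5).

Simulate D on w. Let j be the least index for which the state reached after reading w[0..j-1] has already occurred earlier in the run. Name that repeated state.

State sequence: q0 -0-> q4 -2-> q3 -2-> q4 -2-> q3 -2-> q4 -0-> q0
First repeat at step 3: q4 was already visited.

The earliest repeat is at step j = 3: D is in q4, which it already visited at step i = 1.
With |Q| = 5, pigeonhole forces a state repeat no later than step 5; the substring read between the first and second visits to that state can be pumped.

q4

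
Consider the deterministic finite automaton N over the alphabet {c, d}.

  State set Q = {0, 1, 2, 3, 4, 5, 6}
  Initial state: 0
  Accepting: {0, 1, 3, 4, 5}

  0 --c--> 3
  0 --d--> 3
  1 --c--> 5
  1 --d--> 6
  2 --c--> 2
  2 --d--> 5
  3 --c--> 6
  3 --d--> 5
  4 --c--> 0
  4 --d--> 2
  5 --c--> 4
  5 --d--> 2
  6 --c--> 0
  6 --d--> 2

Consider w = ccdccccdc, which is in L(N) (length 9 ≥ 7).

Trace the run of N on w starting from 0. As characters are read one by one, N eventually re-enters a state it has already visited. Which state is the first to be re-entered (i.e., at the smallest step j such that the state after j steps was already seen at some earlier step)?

2

Run of N on w = c c d c c c c d c:
  step 0: 0  (start)
  step 1: 3  (read c: 0→3)
  step 2: 6  (read c: 3→6)
  step 3: 2  (read d: 6→2)
  step 4: 2  (read c: 2→2)   ← first repeat (2 seen earlier)
  step 5: 2  (read c: 2→2)
  step 6: 2  (read c: 2→2)
  step 7: 2  (read c: 2→2)
  step 8: 5  (read d: 2→5)
  step 9: 4  (read c: 5→4)

The earliest repeat is at step j = 4: N is in 2, which it already visited at step i = 3.
With |Q| = 7, pigeonhole forces a state repeat no later than step 7; the substring read between the first and second visits to that state can be pumped.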